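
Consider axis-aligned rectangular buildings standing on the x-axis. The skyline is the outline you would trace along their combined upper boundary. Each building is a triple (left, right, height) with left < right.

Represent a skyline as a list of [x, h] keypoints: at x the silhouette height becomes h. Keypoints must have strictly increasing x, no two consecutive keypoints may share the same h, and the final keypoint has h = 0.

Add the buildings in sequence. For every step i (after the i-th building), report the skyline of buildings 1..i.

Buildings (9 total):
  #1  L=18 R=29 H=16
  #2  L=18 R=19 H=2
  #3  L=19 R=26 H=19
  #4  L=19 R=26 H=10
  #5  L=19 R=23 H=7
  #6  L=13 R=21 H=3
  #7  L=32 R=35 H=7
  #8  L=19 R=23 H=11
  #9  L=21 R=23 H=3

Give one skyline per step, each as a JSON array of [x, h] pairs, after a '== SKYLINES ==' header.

== SKYLINES ==
[[18,16],[29,0]]
[[18,16],[29,0]]
[[18,16],[19,19],[26,16],[29,0]]
[[18,16],[19,19],[26,16],[29,0]]
[[18,16],[19,19],[26,16],[29,0]]
[[13,3],[18,16],[19,19],[26,16],[29,0]]
[[13,3],[18,16],[19,19],[26,16],[29,0],[32,7],[35,0]]
[[13,3],[18,16],[19,19],[26,16],[29,0],[32,7],[35,0]]
[[13,3],[18,16],[19,19],[26,16],[29,0],[32,7],[35,0]]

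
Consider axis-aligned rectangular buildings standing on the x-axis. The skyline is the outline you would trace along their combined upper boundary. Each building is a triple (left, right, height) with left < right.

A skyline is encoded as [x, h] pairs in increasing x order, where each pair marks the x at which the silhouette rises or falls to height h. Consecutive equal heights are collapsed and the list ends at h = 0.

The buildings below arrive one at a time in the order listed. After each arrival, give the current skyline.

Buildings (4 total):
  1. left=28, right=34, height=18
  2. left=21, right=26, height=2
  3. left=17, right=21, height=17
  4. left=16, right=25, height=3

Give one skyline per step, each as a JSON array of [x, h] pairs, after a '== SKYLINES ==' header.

== SKYLINES ==
[[28,18],[34,0]]
[[21,2],[26,0],[28,18],[34,0]]
[[17,17],[21,2],[26,0],[28,18],[34,0]]
[[16,3],[17,17],[21,3],[25,2],[26,0],[28,18],[34,0]]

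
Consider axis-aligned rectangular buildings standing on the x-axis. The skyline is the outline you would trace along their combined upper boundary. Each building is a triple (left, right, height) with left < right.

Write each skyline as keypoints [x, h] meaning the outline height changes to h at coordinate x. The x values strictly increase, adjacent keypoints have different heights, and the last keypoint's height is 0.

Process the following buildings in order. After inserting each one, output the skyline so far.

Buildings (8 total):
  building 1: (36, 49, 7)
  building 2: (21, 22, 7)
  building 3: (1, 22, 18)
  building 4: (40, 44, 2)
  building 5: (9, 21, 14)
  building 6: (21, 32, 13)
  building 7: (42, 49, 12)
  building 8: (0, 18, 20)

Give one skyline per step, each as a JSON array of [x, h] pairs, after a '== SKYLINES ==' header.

== SKYLINES ==
[[36,7],[49,0]]
[[21,7],[22,0],[36,7],[49,0]]
[[1,18],[22,0],[36,7],[49,0]]
[[1,18],[22,0],[36,7],[49,0]]
[[1,18],[22,0],[36,7],[49,0]]
[[1,18],[22,13],[32,0],[36,7],[49,0]]
[[1,18],[22,13],[32,0],[36,7],[42,12],[49,0]]
[[0,20],[18,18],[22,13],[32,0],[36,7],[42,12],[49,0]]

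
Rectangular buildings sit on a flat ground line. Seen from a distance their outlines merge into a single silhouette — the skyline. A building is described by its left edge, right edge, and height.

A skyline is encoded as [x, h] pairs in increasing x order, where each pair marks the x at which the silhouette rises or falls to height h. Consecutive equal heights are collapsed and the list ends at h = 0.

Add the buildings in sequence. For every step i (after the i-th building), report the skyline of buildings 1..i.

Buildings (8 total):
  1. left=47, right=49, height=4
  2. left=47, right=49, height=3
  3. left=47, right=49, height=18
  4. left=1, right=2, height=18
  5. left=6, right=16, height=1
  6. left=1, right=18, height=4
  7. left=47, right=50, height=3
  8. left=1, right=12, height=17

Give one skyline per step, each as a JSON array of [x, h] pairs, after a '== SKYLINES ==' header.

== SKYLINES ==
[[47,4],[49,0]]
[[47,4],[49,0]]
[[47,18],[49,0]]
[[1,18],[2,0],[47,18],[49,0]]
[[1,18],[2,0],[6,1],[16,0],[47,18],[49,0]]
[[1,18],[2,4],[18,0],[47,18],[49,0]]
[[1,18],[2,4],[18,0],[47,18],[49,3],[50,0]]
[[1,18],[2,17],[12,4],[18,0],[47,18],[49,3],[50,0]]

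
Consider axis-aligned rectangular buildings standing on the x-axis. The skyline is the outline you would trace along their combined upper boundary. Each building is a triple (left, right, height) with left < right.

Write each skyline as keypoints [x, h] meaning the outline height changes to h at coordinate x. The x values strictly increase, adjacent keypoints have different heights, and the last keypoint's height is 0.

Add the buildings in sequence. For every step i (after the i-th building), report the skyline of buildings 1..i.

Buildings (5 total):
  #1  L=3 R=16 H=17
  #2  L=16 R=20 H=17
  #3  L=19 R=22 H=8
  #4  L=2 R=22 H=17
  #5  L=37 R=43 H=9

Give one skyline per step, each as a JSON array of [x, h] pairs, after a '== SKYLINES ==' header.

== SKYLINES ==
[[3,17],[16,0]]
[[3,17],[20,0]]
[[3,17],[20,8],[22,0]]
[[2,17],[22,0]]
[[2,17],[22,0],[37,9],[43,0]]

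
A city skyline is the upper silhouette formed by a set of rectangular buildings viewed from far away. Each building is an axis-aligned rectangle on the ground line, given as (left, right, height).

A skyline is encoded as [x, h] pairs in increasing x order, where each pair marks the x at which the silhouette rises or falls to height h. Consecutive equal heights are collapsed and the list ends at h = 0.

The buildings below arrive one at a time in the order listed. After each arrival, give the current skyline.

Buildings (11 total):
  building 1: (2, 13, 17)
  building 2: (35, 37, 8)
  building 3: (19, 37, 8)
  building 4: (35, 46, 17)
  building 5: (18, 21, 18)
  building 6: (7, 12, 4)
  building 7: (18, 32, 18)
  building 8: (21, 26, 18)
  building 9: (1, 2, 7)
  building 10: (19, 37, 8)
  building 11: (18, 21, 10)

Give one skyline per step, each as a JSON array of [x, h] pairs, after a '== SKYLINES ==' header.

== SKYLINES ==
[[2,17],[13,0]]
[[2,17],[13,0],[35,8],[37,0]]
[[2,17],[13,0],[19,8],[37,0]]
[[2,17],[13,0],[19,8],[35,17],[46,0]]
[[2,17],[13,0],[18,18],[21,8],[35,17],[46,0]]
[[2,17],[13,0],[18,18],[21,8],[35,17],[46,0]]
[[2,17],[13,0],[18,18],[32,8],[35,17],[46,0]]
[[2,17],[13,0],[18,18],[32,8],[35,17],[46,0]]
[[1,7],[2,17],[13,0],[18,18],[32,8],[35,17],[46,0]]
[[1,7],[2,17],[13,0],[18,18],[32,8],[35,17],[46,0]]
[[1,7],[2,17],[13,0],[18,18],[32,8],[35,17],[46,0]]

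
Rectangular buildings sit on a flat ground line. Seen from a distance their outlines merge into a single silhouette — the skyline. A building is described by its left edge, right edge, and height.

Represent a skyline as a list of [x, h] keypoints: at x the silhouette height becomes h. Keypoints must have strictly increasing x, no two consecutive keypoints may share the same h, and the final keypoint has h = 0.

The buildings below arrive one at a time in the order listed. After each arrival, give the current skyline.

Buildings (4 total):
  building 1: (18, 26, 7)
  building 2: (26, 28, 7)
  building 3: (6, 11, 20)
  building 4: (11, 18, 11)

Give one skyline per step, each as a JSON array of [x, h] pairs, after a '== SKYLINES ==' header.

== SKYLINES ==
[[18,7],[26,0]]
[[18,7],[28,0]]
[[6,20],[11,0],[18,7],[28,0]]
[[6,20],[11,11],[18,7],[28,0]]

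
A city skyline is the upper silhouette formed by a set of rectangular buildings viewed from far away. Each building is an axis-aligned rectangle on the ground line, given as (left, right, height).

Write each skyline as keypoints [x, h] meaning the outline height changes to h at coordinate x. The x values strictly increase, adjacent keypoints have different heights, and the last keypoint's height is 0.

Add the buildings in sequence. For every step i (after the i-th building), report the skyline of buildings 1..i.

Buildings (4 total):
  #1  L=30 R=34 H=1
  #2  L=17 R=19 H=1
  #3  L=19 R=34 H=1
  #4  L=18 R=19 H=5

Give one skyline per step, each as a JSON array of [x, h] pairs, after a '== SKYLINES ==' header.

== SKYLINES ==
[[30,1],[34,0]]
[[17,1],[19,0],[30,1],[34,0]]
[[17,1],[34,0]]
[[17,1],[18,5],[19,1],[34,0]]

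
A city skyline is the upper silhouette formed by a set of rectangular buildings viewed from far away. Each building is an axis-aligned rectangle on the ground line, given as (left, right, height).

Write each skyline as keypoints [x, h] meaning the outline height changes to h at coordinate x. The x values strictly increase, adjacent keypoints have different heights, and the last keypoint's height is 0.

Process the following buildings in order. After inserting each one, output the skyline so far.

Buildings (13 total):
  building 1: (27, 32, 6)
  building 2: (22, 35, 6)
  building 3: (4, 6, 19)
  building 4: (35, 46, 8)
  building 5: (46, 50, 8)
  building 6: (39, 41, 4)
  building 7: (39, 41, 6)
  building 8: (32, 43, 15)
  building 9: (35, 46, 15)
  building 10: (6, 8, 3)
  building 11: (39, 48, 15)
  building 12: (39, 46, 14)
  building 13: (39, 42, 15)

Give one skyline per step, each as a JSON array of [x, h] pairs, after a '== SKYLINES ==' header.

== SKYLINES ==
[[27,6],[32,0]]
[[22,6],[35,0]]
[[4,19],[6,0],[22,6],[35,0]]
[[4,19],[6,0],[22,6],[35,8],[46,0]]
[[4,19],[6,0],[22,6],[35,8],[50,0]]
[[4,19],[6,0],[22,6],[35,8],[50,0]]
[[4,19],[6,0],[22,6],[35,8],[50,0]]
[[4,19],[6,0],[22,6],[32,15],[43,8],[50,0]]
[[4,19],[6,0],[22,6],[32,15],[46,8],[50,0]]
[[4,19],[6,3],[8,0],[22,6],[32,15],[46,8],[50,0]]
[[4,19],[6,3],[8,0],[22,6],[32,15],[48,8],[50,0]]
[[4,19],[6,3],[8,0],[22,6],[32,15],[48,8],[50,0]]
[[4,19],[6,3],[8,0],[22,6],[32,15],[48,8],[50,0]]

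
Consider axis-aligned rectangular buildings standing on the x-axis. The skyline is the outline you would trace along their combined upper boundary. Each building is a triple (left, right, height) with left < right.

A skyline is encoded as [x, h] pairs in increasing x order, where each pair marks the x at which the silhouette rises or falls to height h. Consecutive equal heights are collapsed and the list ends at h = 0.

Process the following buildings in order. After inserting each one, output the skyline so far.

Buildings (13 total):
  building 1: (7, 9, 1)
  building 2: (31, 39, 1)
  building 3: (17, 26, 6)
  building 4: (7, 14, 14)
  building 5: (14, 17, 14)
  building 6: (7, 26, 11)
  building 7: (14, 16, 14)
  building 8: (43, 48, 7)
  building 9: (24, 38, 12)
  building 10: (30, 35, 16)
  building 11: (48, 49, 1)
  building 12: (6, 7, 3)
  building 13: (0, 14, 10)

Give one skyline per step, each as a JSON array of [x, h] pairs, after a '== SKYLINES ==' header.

== SKYLINES ==
[[7,1],[9,0]]
[[7,1],[9,0],[31,1],[39,0]]
[[7,1],[9,0],[17,6],[26,0],[31,1],[39,0]]
[[7,14],[14,0],[17,6],[26,0],[31,1],[39,0]]
[[7,14],[17,6],[26,0],[31,1],[39,0]]
[[7,14],[17,11],[26,0],[31,1],[39,0]]
[[7,14],[17,11],[26,0],[31,1],[39,0]]
[[7,14],[17,11],[26,0],[31,1],[39,0],[43,7],[48,0]]
[[7,14],[17,11],[24,12],[38,1],[39,0],[43,7],[48,0]]
[[7,14],[17,11],[24,12],[30,16],[35,12],[38,1],[39,0],[43,7],[48,0]]
[[7,14],[17,11],[24,12],[30,16],[35,12],[38,1],[39,0],[43,7],[48,1],[49,0]]
[[6,3],[7,14],[17,11],[24,12],[30,16],[35,12],[38,1],[39,0],[43,7],[48,1],[49,0]]
[[0,10],[7,14],[17,11],[24,12],[30,16],[35,12],[38,1],[39,0],[43,7],[48,1],[49,0]]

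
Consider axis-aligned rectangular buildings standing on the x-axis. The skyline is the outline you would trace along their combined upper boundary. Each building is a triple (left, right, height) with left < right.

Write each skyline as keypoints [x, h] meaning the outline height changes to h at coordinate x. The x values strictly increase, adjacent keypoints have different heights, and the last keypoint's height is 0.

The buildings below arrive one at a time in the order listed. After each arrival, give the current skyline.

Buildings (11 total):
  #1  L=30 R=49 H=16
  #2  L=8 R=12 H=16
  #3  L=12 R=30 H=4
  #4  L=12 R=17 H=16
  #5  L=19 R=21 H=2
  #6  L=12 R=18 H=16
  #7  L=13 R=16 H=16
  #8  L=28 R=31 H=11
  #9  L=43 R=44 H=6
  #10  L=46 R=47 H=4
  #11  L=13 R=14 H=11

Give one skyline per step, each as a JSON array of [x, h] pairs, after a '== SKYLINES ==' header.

== SKYLINES ==
[[30,16],[49,0]]
[[8,16],[12,0],[30,16],[49,0]]
[[8,16],[12,4],[30,16],[49,0]]
[[8,16],[17,4],[30,16],[49,0]]
[[8,16],[17,4],[30,16],[49,0]]
[[8,16],[18,4],[30,16],[49,0]]
[[8,16],[18,4],[30,16],[49,0]]
[[8,16],[18,4],[28,11],[30,16],[49,0]]
[[8,16],[18,4],[28,11],[30,16],[49,0]]
[[8,16],[18,4],[28,11],[30,16],[49,0]]
[[8,16],[18,4],[28,11],[30,16],[49,0]]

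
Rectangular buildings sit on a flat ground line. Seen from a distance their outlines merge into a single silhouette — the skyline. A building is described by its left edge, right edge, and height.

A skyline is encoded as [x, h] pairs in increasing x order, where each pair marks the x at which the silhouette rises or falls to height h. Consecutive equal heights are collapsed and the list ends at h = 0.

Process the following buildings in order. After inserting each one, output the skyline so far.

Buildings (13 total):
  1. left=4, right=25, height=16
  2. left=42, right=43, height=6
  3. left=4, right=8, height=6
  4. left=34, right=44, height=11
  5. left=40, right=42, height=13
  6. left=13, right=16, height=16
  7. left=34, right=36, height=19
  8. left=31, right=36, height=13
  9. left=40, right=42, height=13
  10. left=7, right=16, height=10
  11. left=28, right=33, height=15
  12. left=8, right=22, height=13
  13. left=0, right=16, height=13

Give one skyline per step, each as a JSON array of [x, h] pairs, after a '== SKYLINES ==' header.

== SKYLINES ==
[[4,16],[25,0]]
[[4,16],[25,0],[42,6],[43,0]]
[[4,16],[25,0],[42,6],[43,0]]
[[4,16],[25,0],[34,11],[44,0]]
[[4,16],[25,0],[34,11],[40,13],[42,11],[44,0]]
[[4,16],[25,0],[34,11],[40,13],[42,11],[44,0]]
[[4,16],[25,0],[34,19],[36,11],[40,13],[42,11],[44,0]]
[[4,16],[25,0],[31,13],[34,19],[36,11],[40,13],[42,11],[44,0]]
[[4,16],[25,0],[31,13],[34,19],[36,11],[40,13],[42,11],[44,0]]
[[4,16],[25,0],[31,13],[34,19],[36,11],[40,13],[42,11],[44,0]]
[[4,16],[25,0],[28,15],[33,13],[34,19],[36,11],[40,13],[42,11],[44,0]]
[[4,16],[25,0],[28,15],[33,13],[34,19],[36,11],[40,13],[42,11],[44,0]]
[[0,13],[4,16],[25,0],[28,15],[33,13],[34,19],[36,11],[40,13],[42,11],[44,0]]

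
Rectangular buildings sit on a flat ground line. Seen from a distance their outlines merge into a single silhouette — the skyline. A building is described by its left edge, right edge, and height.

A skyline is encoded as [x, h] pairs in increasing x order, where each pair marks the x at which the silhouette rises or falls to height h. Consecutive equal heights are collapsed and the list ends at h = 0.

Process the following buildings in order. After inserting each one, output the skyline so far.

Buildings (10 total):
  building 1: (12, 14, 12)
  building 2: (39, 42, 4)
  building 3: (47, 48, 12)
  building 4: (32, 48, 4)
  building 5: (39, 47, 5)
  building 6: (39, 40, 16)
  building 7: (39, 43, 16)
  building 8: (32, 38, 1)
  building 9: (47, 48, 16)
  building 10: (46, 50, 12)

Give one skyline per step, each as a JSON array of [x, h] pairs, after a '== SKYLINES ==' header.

== SKYLINES ==
[[12,12],[14,0]]
[[12,12],[14,0],[39,4],[42,0]]
[[12,12],[14,0],[39,4],[42,0],[47,12],[48,0]]
[[12,12],[14,0],[32,4],[47,12],[48,0]]
[[12,12],[14,0],[32,4],[39,5],[47,12],[48,0]]
[[12,12],[14,0],[32,4],[39,16],[40,5],[47,12],[48,0]]
[[12,12],[14,0],[32,4],[39,16],[43,5],[47,12],[48,0]]
[[12,12],[14,0],[32,4],[39,16],[43,5],[47,12],[48,0]]
[[12,12],[14,0],[32,4],[39,16],[43,5],[47,16],[48,0]]
[[12,12],[14,0],[32,4],[39,16],[43,5],[46,12],[47,16],[48,12],[50,0]]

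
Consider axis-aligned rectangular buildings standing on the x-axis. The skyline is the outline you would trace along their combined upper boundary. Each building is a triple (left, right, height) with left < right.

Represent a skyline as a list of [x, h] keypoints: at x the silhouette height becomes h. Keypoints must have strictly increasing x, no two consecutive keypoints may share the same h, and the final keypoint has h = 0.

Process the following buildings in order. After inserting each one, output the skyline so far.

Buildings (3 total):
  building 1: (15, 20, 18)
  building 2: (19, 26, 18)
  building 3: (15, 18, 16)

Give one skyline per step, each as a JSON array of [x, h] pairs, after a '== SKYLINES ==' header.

== SKYLINES ==
[[15,18],[20,0]]
[[15,18],[26,0]]
[[15,18],[26,0]]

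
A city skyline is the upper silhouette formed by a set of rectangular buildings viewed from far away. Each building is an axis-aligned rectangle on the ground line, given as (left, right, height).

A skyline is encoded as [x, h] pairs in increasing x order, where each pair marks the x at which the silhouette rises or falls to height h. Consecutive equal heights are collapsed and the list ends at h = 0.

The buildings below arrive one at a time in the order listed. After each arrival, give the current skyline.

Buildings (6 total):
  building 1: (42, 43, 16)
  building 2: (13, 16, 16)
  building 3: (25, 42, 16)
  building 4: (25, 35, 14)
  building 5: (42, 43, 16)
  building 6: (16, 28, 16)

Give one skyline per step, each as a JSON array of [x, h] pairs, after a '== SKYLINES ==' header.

== SKYLINES ==
[[42,16],[43,0]]
[[13,16],[16,0],[42,16],[43,0]]
[[13,16],[16,0],[25,16],[43,0]]
[[13,16],[16,0],[25,16],[43,0]]
[[13,16],[16,0],[25,16],[43,0]]
[[13,16],[43,0]]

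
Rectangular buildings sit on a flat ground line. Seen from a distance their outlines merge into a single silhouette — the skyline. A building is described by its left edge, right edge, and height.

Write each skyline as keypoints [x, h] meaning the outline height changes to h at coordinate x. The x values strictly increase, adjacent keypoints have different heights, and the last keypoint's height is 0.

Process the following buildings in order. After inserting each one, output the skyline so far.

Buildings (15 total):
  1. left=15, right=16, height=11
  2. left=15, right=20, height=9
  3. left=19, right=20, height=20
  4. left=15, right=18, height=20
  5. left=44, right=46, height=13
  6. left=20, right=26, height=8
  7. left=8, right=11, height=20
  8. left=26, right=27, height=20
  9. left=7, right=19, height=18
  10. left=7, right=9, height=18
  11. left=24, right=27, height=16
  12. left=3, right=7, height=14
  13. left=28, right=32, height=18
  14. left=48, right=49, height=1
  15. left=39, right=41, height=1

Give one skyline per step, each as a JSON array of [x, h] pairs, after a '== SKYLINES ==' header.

== SKYLINES ==
[[15,11],[16,0]]
[[15,11],[16,9],[20,0]]
[[15,11],[16,9],[19,20],[20,0]]
[[15,20],[18,9],[19,20],[20,0]]
[[15,20],[18,9],[19,20],[20,0],[44,13],[46,0]]
[[15,20],[18,9],[19,20],[20,8],[26,0],[44,13],[46,0]]
[[8,20],[11,0],[15,20],[18,9],[19,20],[20,8],[26,0],[44,13],[46,0]]
[[8,20],[11,0],[15,20],[18,9],[19,20],[20,8],[26,20],[27,0],[44,13],[46,0]]
[[7,18],[8,20],[11,18],[15,20],[18,18],[19,20],[20,8],[26,20],[27,0],[44,13],[46,0]]
[[7,18],[8,20],[11,18],[15,20],[18,18],[19,20],[20,8],[26,20],[27,0],[44,13],[46,0]]
[[7,18],[8,20],[11,18],[15,20],[18,18],[19,20],[20,8],[24,16],[26,20],[27,0],[44,13],[46,0]]
[[3,14],[7,18],[8,20],[11,18],[15,20],[18,18],[19,20],[20,8],[24,16],[26,20],[27,0],[44,13],[46,0]]
[[3,14],[7,18],[8,20],[11,18],[15,20],[18,18],[19,20],[20,8],[24,16],[26,20],[27,0],[28,18],[32,0],[44,13],[46,0]]
[[3,14],[7,18],[8,20],[11,18],[15,20],[18,18],[19,20],[20,8],[24,16],[26,20],[27,0],[28,18],[32,0],[44,13],[46,0],[48,1],[49,0]]
[[3,14],[7,18],[8,20],[11,18],[15,20],[18,18],[19,20],[20,8],[24,16],[26,20],[27,0],[28,18],[32,0],[39,1],[41,0],[44,13],[46,0],[48,1],[49,0]]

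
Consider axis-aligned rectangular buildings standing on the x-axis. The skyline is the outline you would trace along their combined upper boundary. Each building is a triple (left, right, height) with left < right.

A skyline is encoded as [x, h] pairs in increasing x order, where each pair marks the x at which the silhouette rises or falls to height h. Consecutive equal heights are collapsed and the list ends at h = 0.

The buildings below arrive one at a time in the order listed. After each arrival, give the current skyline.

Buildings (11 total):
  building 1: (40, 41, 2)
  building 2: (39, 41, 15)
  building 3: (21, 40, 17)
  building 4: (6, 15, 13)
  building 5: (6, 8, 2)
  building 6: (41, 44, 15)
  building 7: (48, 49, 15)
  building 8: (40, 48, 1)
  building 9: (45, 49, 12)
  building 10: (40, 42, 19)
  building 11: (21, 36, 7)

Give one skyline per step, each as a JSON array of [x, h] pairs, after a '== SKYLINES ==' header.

== SKYLINES ==
[[40,2],[41,0]]
[[39,15],[41,0]]
[[21,17],[40,15],[41,0]]
[[6,13],[15,0],[21,17],[40,15],[41,0]]
[[6,13],[15,0],[21,17],[40,15],[41,0]]
[[6,13],[15,0],[21,17],[40,15],[44,0]]
[[6,13],[15,0],[21,17],[40,15],[44,0],[48,15],[49,0]]
[[6,13],[15,0],[21,17],[40,15],[44,1],[48,15],[49,0]]
[[6,13],[15,0],[21,17],[40,15],[44,1],[45,12],[48,15],[49,0]]
[[6,13],[15,0],[21,17],[40,19],[42,15],[44,1],[45,12],[48,15],[49,0]]
[[6,13],[15,0],[21,17],[40,19],[42,15],[44,1],[45,12],[48,15],[49,0]]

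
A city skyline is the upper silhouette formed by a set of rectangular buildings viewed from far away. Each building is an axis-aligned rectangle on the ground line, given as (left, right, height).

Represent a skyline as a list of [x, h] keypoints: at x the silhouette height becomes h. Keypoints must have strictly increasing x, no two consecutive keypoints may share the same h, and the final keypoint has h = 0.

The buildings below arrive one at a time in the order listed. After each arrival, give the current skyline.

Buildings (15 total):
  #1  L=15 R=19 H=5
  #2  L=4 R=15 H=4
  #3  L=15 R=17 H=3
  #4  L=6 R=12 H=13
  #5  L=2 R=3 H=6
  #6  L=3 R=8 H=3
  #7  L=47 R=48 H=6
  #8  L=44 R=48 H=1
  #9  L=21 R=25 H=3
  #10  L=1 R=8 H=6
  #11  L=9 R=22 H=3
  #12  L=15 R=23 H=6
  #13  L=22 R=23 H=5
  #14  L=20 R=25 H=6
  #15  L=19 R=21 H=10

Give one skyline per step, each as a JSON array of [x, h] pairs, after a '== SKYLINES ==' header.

== SKYLINES ==
[[15,5],[19,0]]
[[4,4],[15,5],[19,0]]
[[4,4],[15,5],[19,0]]
[[4,4],[6,13],[12,4],[15,5],[19,0]]
[[2,6],[3,0],[4,4],[6,13],[12,4],[15,5],[19,0]]
[[2,6],[3,3],[4,4],[6,13],[12,4],[15,5],[19,0]]
[[2,6],[3,3],[4,4],[6,13],[12,4],[15,5],[19,0],[47,6],[48,0]]
[[2,6],[3,3],[4,4],[6,13],[12,4],[15,5],[19,0],[44,1],[47,6],[48,0]]
[[2,6],[3,3],[4,4],[6,13],[12,4],[15,5],[19,0],[21,3],[25,0],[44,1],[47,6],[48,0]]
[[1,6],[6,13],[12,4],[15,5],[19,0],[21,3],[25,0],[44,1],[47,6],[48,0]]
[[1,6],[6,13],[12,4],[15,5],[19,3],[25,0],[44,1],[47,6],[48,0]]
[[1,6],[6,13],[12,4],[15,6],[23,3],[25,0],[44,1],[47,6],[48,0]]
[[1,6],[6,13],[12,4],[15,6],[23,3],[25,0],[44,1],[47,6],[48,0]]
[[1,6],[6,13],[12,4],[15,6],[25,0],[44,1],[47,6],[48,0]]
[[1,6],[6,13],[12,4],[15,6],[19,10],[21,6],[25,0],[44,1],[47,6],[48,0]]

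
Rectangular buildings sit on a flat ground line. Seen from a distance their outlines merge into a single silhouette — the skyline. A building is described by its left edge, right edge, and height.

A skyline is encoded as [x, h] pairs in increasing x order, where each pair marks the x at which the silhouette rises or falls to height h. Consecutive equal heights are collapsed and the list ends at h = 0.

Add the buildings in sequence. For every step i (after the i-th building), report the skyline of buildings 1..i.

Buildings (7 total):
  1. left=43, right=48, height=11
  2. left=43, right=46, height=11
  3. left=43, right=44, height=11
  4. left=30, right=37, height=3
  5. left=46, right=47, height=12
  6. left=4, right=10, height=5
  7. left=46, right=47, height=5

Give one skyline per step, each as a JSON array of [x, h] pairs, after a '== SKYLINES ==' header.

== SKYLINES ==
[[43,11],[48,0]]
[[43,11],[48,0]]
[[43,11],[48,0]]
[[30,3],[37,0],[43,11],[48,0]]
[[30,3],[37,0],[43,11],[46,12],[47,11],[48,0]]
[[4,5],[10,0],[30,3],[37,0],[43,11],[46,12],[47,11],[48,0]]
[[4,5],[10,0],[30,3],[37,0],[43,11],[46,12],[47,11],[48,0]]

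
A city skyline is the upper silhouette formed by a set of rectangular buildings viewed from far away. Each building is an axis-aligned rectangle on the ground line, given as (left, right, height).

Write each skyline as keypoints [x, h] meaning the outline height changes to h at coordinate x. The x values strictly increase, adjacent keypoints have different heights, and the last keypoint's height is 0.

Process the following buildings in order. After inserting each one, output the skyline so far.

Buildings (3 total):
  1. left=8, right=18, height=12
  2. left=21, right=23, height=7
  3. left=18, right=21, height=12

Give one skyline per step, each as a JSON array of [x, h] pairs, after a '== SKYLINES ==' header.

== SKYLINES ==
[[8,12],[18,0]]
[[8,12],[18,0],[21,7],[23,0]]
[[8,12],[21,7],[23,0]]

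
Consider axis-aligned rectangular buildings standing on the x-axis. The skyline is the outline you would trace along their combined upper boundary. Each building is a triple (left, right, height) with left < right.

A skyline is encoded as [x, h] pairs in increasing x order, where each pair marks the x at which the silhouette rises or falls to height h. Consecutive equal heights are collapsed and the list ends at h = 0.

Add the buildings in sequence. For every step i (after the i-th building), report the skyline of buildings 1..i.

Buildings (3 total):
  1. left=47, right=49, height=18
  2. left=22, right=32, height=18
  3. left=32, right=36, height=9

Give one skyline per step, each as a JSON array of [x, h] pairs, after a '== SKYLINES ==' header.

== SKYLINES ==
[[47,18],[49,0]]
[[22,18],[32,0],[47,18],[49,0]]
[[22,18],[32,9],[36,0],[47,18],[49,0]]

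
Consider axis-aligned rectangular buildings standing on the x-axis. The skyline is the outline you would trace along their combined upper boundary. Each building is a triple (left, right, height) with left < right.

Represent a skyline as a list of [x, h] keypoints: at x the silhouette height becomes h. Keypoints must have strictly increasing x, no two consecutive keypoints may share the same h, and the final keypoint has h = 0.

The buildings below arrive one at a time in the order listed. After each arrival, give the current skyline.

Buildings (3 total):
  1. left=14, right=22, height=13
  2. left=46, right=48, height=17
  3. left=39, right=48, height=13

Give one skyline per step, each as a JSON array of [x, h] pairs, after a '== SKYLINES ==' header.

== SKYLINES ==
[[14,13],[22,0]]
[[14,13],[22,0],[46,17],[48,0]]
[[14,13],[22,0],[39,13],[46,17],[48,0]]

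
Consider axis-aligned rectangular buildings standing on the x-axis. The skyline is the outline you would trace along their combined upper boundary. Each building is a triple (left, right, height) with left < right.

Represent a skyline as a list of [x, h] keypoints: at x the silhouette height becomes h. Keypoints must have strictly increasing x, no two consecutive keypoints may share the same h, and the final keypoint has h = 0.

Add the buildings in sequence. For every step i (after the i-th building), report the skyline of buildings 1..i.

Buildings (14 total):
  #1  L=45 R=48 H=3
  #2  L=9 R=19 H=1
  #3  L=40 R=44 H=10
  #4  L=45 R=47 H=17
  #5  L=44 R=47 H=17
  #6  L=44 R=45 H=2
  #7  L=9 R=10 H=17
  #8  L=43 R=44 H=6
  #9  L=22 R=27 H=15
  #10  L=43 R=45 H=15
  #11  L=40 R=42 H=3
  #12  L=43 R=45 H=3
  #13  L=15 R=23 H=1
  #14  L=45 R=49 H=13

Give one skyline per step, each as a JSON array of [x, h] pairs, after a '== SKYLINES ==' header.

== SKYLINES ==
[[45,3],[48,0]]
[[9,1],[19,0],[45,3],[48,0]]
[[9,1],[19,0],[40,10],[44,0],[45,3],[48,0]]
[[9,1],[19,0],[40,10],[44,0],[45,17],[47,3],[48,0]]
[[9,1],[19,0],[40,10],[44,17],[47,3],[48,0]]
[[9,1],[19,0],[40,10],[44,17],[47,3],[48,0]]
[[9,17],[10,1],[19,0],[40,10],[44,17],[47,3],[48,0]]
[[9,17],[10,1],[19,0],[40,10],[44,17],[47,3],[48,0]]
[[9,17],[10,1],[19,0],[22,15],[27,0],[40,10],[44,17],[47,3],[48,0]]
[[9,17],[10,1],[19,0],[22,15],[27,0],[40,10],[43,15],[44,17],[47,3],[48,0]]
[[9,17],[10,1],[19,0],[22,15],[27,0],[40,10],[43,15],[44,17],[47,3],[48,0]]
[[9,17],[10,1],[19,0],[22,15],[27,0],[40,10],[43,15],[44,17],[47,3],[48,0]]
[[9,17],[10,1],[22,15],[27,0],[40,10],[43,15],[44,17],[47,3],[48,0]]
[[9,17],[10,1],[22,15],[27,0],[40,10],[43,15],[44,17],[47,13],[49,0]]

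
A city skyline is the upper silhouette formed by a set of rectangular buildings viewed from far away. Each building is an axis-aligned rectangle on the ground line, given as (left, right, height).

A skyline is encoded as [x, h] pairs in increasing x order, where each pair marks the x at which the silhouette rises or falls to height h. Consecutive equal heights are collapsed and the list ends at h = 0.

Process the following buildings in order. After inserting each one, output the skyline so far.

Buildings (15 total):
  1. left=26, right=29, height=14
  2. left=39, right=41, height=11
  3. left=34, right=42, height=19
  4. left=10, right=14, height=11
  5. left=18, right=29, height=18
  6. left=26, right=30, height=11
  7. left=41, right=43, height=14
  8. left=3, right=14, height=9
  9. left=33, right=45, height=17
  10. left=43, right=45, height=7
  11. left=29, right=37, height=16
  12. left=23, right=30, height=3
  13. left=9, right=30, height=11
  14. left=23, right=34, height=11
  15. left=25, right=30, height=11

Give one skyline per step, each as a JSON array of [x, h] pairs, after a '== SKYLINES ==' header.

== SKYLINES ==
[[26,14],[29,0]]
[[26,14],[29,0],[39,11],[41,0]]
[[26,14],[29,0],[34,19],[42,0]]
[[10,11],[14,0],[26,14],[29,0],[34,19],[42,0]]
[[10,11],[14,0],[18,18],[29,0],[34,19],[42,0]]
[[10,11],[14,0],[18,18],[29,11],[30,0],[34,19],[42,0]]
[[10,11],[14,0],[18,18],[29,11],[30,0],[34,19],[42,14],[43,0]]
[[3,9],[10,11],[14,0],[18,18],[29,11],[30,0],[34,19],[42,14],[43,0]]
[[3,9],[10,11],[14,0],[18,18],[29,11],[30,0],[33,17],[34,19],[42,17],[45,0]]
[[3,9],[10,11],[14,0],[18,18],[29,11],[30,0],[33,17],[34,19],[42,17],[45,0]]
[[3,9],[10,11],[14,0],[18,18],[29,16],[33,17],[34,19],[42,17],[45,0]]
[[3,9],[10,11],[14,0],[18,18],[29,16],[33,17],[34,19],[42,17],[45,0]]
[[3,9],[9,11],[18,18],[29,16],[33,17],[34,19],[42,17],[45,0]]
[[3,9],[9,11],[18,18],[29,16],[33,17],[34,19],[42,17],[45,0]]
[[3,9],[9,11],[18,18],[29,16],[33,17],[34,19],[42,17],[45,0]]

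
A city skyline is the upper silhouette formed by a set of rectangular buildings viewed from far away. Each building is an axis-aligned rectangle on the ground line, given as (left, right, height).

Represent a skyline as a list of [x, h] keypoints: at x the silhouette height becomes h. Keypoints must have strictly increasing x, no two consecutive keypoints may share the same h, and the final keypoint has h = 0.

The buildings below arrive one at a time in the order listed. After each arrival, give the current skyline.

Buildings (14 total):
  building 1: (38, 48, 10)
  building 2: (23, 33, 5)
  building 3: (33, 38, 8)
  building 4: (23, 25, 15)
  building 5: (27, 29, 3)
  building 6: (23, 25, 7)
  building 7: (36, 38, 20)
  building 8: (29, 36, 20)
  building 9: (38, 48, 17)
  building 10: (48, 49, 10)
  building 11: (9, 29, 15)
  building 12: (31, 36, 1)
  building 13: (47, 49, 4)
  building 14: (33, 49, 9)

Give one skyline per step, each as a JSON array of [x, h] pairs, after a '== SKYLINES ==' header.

== SKYLINES ==
[[38,10],[48,0]]
[[23,5],[33,0],[38,10],[48,0]]
[[23,5],[33,8],[38,10],[48,0]]
[[23,15],[25,5],[33,8],[38,10],[48,0]]
[[23,15],[25,5],[33,8],[38,10],[48,0]]
[[23,15],[25,5],[33,8],[38,10],[48,0]]
[[23,15],[25,5],[33,8],[36,20],[38,10],[48,0]]
[[23,15],[25,5],[29,20],[38,10],[48,0]]
[[23,15],[25,5],[29,20],[38,17],[48,0]]
[[23,15],[25,5],[29,20],[38,17],[48,10],[49,0]]
[[9,15],[29,20],[38,17],[48,10],[49,0]]
[[9,15],[29,20],[38,17],[48,10],[49,0]]
[[9,15],[29,20],[38,17],[48,10],[49,0]]
[[9,15],[29,20],[38,17],[48,10],[49,0]]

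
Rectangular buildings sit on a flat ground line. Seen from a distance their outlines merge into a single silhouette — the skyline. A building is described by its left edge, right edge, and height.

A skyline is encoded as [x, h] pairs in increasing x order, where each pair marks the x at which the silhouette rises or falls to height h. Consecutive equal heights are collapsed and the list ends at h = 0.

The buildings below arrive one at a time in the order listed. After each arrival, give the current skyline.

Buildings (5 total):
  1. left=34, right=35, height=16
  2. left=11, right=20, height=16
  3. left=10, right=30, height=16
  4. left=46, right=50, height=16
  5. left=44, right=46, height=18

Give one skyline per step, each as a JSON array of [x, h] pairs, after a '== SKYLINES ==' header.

== SKYLINES ==
[[34,16],[35,0]]
[[11,16],[20,0],[34,16],[35,0]]
[[10,16],[30,0],[34,16],[35,0]]
[[10,16],[30,0],[34,16],[35,0],[46,16],[50,0]]
[[10,16],[30,0],[34,16],[35,0],[44,18],[46,16],[50,0]]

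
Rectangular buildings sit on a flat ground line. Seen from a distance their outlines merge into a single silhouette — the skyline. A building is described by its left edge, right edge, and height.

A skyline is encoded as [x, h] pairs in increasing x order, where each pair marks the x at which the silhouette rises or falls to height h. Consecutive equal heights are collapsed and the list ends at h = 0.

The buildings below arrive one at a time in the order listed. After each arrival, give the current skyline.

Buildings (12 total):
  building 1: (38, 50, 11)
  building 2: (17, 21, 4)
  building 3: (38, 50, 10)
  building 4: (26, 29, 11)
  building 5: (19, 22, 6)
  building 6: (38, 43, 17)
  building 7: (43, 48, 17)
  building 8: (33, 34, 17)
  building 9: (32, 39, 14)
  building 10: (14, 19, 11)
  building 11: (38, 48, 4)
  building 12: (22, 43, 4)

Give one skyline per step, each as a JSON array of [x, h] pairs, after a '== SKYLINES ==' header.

== SKYLINES ==
[[38,11],[50,0]]
[[17,4],[21,0],[38,11],[50,0]]
[[17,4],[21,0],[38,11],[50,0]]
[[17,4],[21,0],[26,11],[29,0],[38,11],[50,0]]
[[17,4],[19,6],[22,0],[26,11],[29,0],[38,11],[50,0]]
[[17,4],[19,6],[22,0],[26,11],[29,0],[38,17],[43,11],[50,0]]
[[17,4],[19,6],[22,0],[26,11],[29,0],[38,17],[48,11],[50,0]]
[[17,4],[19,6],[22,0],[26,11],[29,0],[33,17],[34,0],[38,17],[48,11],[50,0]]
[[17,4],[19,6],[22,0],[26,11],[29,0],[32,14],[33,17],[34,14],[38,17],[48,11],[50,0]]
[[14,11],[19,6],[22,0],[26,11],[29,0],[32,14],[33,17],[34,14],[38,17],[48,11],[50,0]]
[[14,11],[19,6],[22,0],[26,11],[29,0],[32,14],[33,17],[34,14],[38,17],[48,11],[50,0]]
[[14,11],[19,6],[22,4],[26,11],[29,4],[32,14],[33,17],[34,14],[38,17],[48,11],[50,0]]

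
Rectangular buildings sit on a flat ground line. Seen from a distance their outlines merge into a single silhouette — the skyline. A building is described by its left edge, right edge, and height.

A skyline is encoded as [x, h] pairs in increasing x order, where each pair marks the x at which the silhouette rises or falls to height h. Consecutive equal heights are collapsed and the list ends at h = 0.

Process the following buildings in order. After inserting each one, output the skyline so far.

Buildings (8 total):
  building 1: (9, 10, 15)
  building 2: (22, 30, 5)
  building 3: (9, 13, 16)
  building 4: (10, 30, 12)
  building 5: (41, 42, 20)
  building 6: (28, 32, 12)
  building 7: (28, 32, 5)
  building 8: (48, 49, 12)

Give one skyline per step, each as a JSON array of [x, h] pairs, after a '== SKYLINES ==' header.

== SKYLINES ==
[[9,15],[10,0]]
[[9,15],[10,0],[22,5],[30,0]]
[[9,16],[13,0],[22,5],[30,0]]
[[9,16],[13,12],[30,0]]
[[9,16],[13,12],[30,0],[41,20],[42,0]]
[[9,16],[13,12],[32,0],[41,20],[42,0]]
[[9,16],[13,12],[32,0],[41,20],[42,0]]
[[9,16],[13,12],[32,0],[41,20],[42,0],[48,12],[49,0]]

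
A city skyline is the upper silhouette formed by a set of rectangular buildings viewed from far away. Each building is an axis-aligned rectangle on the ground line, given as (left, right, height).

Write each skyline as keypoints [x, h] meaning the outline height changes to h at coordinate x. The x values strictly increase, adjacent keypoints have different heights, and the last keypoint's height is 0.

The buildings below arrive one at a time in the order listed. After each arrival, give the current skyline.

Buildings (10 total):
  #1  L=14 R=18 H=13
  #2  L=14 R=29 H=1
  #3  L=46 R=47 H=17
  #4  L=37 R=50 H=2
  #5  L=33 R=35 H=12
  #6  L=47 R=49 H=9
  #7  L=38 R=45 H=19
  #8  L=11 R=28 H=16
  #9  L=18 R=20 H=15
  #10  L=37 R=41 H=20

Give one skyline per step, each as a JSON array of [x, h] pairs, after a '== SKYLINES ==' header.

== SKYLINES ==
[[14,13],[18,0]]
[[14,13],[18,1],[29,0]]
[[14,13],[18,1],[29,0],[46,17],[47,0]]
[[14,13],[18,1],[29,0],[37,2],[46,17],[47,2],[50,0]]
[[14,13],[18,1],[29,0],[33,12],[35,0],[37,2],[46,17],[47,2],[50,0]]
[[14,13],[18,1],[29,0],[33,12],[35,0],[37,2],[46,17],[47,9],[49,2],[50,0]]
[[14,13],[18,1],[29,0],[33,12],[35,0],[37,2],[38,19],[45,2],[46,17],[47,9],[49,2],[50,0]]
[[11,16],[28,1],[29,0],[33,12],[35,0],[37,2],[38,19],[45,2],[46,17],[47,9],[49,2],[50,0]]
[[11,16],[28,1],[29,0],[33,12],[35,0],[37,2],[38,19],[45,2],[46,17],[47,9],[49,2],[50,0]]
[[11,16],[28,1],[29,0],[33,12],[35,0],[37,20],[41,19],[45,2],[46,17],[47,9],[49,2],[50,0]]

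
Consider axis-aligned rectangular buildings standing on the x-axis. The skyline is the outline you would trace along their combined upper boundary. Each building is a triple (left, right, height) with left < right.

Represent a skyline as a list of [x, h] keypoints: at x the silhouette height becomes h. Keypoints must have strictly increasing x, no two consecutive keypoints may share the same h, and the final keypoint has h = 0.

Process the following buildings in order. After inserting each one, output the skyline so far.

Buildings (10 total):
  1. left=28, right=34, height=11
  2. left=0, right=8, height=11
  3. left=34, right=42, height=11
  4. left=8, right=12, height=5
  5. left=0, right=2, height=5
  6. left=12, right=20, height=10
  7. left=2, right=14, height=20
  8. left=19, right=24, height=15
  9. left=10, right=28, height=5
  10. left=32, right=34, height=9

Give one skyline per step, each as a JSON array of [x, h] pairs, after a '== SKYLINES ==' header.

== SKYLINES ==
[[28,11],[34,0]]
[[0,11],[8,0],[28,11],[34,0]]
[[0,11],[8,0],[28,11],[42,0]]
[[0,11],[8,5],[12,0],[28,11],[42,0]]
[[0,11],[8,5],[12,0],[28,11],[42,0]]
[[0,11],[8,5],[12,10],[20,0],[28,11],[42,0]]
[[0,11],[2,20],[14,10],[20,0],[28,11],[42,0]]
[[0,11],[2,20],[14,10],[19,15],[24,0],[28,11],[42,0]]
[[0,11],[2,20],[14,10],[19,15],[24,5],[28,11],[42,0]]
[[0,11],[2,20],[14,10],[19,15],[24,5],[28,11],[42,0]]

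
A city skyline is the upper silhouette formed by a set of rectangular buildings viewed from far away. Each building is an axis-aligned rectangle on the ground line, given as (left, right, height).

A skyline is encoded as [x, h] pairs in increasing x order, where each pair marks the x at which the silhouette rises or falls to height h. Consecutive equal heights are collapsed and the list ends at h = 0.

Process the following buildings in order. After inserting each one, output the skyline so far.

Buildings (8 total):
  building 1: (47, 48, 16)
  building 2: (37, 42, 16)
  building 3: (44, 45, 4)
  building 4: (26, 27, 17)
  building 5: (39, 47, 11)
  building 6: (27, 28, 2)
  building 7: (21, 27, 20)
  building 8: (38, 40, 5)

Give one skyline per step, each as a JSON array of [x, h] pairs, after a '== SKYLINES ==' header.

== SKYLINES ==
[[47,16],[48,0]]
[[37,16],[42,0],[47,16],[48,0]]
[[37,16],[42,0],[44,4],[45,0],[47,16],[48,0]]
[[26,17],[27,0],[37,16],[42,0],[44,4],[45,0],[47,16],[48,0]]
[[26,17],[27,0],[37,16],[42,11],[47,16],[48,0]]
[[26,17],[27,2],[28,0],[37,16],[42,11],[47,16],[48,0]]
[[21,20],[27,2],[28,0],[37,16],[42,11],[47,16],[48,0]]
[[21,20],[27,2],[28,0],[37,16],[42,11],[47,16],[48,0]]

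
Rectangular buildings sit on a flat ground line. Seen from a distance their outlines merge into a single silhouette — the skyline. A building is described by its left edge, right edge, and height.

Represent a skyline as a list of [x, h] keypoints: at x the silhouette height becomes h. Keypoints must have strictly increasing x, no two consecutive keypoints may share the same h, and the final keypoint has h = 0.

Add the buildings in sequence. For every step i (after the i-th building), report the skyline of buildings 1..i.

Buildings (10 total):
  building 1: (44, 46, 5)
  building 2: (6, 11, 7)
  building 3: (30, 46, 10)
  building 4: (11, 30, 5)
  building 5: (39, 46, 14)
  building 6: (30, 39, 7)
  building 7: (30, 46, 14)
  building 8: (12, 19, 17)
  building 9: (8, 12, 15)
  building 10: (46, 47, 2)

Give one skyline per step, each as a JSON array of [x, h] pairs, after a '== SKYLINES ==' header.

== SKYLINES ==
[[44,5],[46,0]]
[[6,7],[11,0],[44,5],[46,0]]
[[6,7],[11,0],[30,10],[46,0]]
[[6,7],[11,5],[30,10],[46,0]]
[[6,7],[11,5],[30,10],[39,14],[46,0]]
[[6,7],[11,5],[30,10],[39,14],[46,0]]
[[6,7],[11,5],[30,14],[46,0]]
[[6,7],[11,5],[12,17],[19,5],[30,14],[46,0]]
[[6,7],[8,15],[12,17],[19,5],[30,14],[46,0]]
[[6,7],[8,15],[12,17],[19,5],[30,14],[46,2],[47,0]]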